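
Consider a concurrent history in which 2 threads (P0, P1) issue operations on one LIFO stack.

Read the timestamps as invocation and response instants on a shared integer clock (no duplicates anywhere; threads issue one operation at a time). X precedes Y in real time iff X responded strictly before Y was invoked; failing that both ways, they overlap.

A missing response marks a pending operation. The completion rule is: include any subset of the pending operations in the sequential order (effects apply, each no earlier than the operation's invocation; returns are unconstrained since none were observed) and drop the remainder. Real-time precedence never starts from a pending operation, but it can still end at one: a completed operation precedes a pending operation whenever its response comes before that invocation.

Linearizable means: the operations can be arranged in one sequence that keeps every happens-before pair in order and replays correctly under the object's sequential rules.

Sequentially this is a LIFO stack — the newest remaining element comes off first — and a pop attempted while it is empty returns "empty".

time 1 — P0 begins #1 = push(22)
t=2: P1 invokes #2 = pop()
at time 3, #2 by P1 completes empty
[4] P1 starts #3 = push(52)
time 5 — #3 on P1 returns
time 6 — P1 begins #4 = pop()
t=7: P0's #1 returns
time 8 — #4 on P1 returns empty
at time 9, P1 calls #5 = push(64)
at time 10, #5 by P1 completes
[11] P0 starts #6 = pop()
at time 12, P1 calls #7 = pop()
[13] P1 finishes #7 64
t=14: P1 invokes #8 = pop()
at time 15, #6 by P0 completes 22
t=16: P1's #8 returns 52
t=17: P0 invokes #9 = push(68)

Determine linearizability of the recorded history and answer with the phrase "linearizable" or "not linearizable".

through event 7 a valid linearization exists; event 8 (#4 responding at time 8) ends that
every one of the 4 real-time-consistent orders over 4 completed LIFO stack ops fails the sequential spec
one such order, #1, #2, #3, #4, breaks at step 2 where #2 pop() → empty is illegal
one such order, #2, #1, #3, #4, breaks at step 4 where #4 pop() → empty is illegal

not linearizable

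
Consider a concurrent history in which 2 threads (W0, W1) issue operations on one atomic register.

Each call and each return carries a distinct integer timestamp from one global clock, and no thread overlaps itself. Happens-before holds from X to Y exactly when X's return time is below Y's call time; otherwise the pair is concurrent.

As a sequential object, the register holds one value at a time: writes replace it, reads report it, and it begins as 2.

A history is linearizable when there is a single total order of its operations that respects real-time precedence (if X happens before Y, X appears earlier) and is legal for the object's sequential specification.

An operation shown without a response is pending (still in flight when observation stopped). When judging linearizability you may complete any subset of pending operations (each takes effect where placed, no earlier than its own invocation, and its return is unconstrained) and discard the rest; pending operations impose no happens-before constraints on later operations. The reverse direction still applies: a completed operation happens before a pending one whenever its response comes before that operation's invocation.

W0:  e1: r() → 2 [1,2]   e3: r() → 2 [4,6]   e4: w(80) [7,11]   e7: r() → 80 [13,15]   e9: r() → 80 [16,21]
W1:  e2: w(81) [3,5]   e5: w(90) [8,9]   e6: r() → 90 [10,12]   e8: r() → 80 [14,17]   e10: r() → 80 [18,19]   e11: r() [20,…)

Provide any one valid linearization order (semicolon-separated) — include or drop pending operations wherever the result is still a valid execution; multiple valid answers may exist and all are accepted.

e1; e3; e2; e5; e6; e4; e7; e8; e9; e10

step 1: e1 r() → 2 — value 2
step 2: e3 r() → 2 — value 2
step 3: e2 w(81) — value 81
step 4: e5 w(90) — value 90
step 5: e6 r() → 90 — value 90
step 6: e4 w(80) — value 80
step 7: e7 r() → 80 — value 80
step 8: e8 r() → 80 — value 80
step 9: e9 r() → 80 — value 80
step 10: e10 r() → 80 — value 80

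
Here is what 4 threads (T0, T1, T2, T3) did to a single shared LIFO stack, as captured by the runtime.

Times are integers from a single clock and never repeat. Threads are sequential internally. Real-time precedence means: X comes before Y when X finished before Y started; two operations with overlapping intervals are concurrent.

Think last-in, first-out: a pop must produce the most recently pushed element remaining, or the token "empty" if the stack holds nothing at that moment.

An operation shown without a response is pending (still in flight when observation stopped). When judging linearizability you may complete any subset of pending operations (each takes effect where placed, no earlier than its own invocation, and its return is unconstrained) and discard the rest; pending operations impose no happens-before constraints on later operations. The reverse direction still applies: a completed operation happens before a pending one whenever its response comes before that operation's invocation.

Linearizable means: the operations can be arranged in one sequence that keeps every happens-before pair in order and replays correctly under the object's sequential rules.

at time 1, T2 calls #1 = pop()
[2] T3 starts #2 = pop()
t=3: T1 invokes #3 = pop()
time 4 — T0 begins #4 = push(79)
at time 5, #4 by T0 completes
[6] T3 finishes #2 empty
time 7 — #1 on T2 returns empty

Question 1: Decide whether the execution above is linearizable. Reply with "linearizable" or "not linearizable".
linearizable

a witness: #1, #2, #3, #4
after step 1 (#1 pop() → empty): stack <>
after step 2 (#2 pop() → empty): stack <>
after step 3 (#3 pop() (pending, included)): stack <>
after step 4 (#4 push(79)): stack <79>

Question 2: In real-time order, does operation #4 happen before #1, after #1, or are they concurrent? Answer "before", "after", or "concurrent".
concurrent

#4 spans [4,5], #1 spans [1,7]
the intervals overlap in both directions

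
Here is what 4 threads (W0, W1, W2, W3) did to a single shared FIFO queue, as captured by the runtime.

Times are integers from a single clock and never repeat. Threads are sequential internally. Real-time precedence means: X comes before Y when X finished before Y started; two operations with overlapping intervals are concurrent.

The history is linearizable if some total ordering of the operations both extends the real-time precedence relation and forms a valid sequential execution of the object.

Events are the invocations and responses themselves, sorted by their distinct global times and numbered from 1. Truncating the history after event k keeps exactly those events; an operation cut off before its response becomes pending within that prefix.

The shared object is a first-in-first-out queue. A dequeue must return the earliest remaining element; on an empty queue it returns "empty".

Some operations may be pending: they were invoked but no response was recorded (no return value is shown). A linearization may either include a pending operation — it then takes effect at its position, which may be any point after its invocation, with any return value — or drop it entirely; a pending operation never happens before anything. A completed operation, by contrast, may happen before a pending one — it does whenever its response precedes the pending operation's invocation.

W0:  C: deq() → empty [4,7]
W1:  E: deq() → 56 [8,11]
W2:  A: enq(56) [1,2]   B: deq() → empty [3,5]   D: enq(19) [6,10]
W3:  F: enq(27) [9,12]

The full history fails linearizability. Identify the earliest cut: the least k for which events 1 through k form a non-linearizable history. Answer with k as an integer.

7

events 1..6 are still linearizable — one witness is A, C, B:
1. A enq(56), leaving queue <56>
2. C deq() (pending, included), leaving queue <>
3. B deq() → empty, leaving queue <>
once event 7 joins (C's response, time 7), exhaustive search finds no witness
every completion of the 1 pending operation (D) was checked; none linearizes
one such order, A, B, C (pending dropped), breaks at step 2 where B deq() → empty is illegal
one such order, A, C, B (pending dropped), breaks at step 2 where C deq() → empty is illegal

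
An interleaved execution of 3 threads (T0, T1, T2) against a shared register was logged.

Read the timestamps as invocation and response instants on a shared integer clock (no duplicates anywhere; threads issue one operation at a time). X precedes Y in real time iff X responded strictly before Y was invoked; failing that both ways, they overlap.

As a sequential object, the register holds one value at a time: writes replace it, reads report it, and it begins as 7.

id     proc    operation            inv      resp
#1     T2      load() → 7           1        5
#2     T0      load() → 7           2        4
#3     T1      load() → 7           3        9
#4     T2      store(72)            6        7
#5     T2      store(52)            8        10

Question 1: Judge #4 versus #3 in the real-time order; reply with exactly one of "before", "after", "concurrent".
concurrent

#4 spans [6,7], #3 spans [3,9]
the intervals overlap in both directions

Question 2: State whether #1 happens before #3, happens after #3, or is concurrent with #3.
concurrent

#1 spans [1,5], #3 spans [3,9]
the intervals overlap in both directions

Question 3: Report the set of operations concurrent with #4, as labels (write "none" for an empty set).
#3

overlap test against #4 [6,7]: concurrent iff the interval meets 6..7
#1 [1,5]: before
#2 [2,4]: before
#3 [3,9]: concurrent
#5 [8,10]: after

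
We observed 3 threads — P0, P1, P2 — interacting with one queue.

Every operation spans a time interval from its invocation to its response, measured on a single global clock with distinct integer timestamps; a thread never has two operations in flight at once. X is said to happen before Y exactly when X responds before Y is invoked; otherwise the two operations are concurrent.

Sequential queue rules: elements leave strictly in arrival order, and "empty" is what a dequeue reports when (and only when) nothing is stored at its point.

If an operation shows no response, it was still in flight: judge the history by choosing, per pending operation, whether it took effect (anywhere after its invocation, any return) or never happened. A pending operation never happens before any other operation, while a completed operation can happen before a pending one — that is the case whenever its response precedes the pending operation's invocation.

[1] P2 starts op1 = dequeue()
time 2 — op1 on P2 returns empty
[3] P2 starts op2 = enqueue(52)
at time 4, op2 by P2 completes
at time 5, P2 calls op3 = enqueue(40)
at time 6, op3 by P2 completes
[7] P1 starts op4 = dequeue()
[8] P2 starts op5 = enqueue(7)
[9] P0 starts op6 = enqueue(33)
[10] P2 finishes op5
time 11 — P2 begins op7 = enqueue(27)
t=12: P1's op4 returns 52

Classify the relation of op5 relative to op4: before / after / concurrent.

op5 spans [8,10], op4 spans [7,12]
the intervals overlap in both directions

concurrent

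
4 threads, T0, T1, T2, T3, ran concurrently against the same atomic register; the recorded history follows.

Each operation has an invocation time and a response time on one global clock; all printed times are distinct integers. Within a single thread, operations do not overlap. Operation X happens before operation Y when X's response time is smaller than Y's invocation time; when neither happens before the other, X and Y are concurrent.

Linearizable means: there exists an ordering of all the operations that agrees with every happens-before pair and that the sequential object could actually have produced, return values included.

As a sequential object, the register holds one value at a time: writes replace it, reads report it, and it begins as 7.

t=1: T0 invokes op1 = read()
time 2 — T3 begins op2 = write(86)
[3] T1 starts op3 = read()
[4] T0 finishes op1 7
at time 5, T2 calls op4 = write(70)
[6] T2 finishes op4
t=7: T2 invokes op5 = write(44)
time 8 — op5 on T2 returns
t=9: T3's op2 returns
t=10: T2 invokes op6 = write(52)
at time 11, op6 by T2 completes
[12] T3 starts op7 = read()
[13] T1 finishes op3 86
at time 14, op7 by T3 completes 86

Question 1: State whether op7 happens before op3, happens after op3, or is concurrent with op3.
op7 spans [12,14], op3 spans [3,13]
the intervals overlap in both directions

concurrent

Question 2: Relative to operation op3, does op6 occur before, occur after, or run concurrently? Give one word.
op6 spans [10,11], op3 spans [3,13]
the intervals overlap in both directions

concurrent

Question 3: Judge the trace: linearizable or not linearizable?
events 1..13 are fine; event 14 — the response of op7 at time 14 — makes the prefix non-linearizable
7 completed operations, 28 real-time-consistent orders — every atomic register replay fails
one such order, op1, op2, op3, op4, op5, op6, op7, breaks at step 7 where op7 read() → 86 is illegal
one such order, op1, op2, op4, op3, op5, op6, op7, breaks at step 4 where op3 read() → 86 is illegal

not linearizable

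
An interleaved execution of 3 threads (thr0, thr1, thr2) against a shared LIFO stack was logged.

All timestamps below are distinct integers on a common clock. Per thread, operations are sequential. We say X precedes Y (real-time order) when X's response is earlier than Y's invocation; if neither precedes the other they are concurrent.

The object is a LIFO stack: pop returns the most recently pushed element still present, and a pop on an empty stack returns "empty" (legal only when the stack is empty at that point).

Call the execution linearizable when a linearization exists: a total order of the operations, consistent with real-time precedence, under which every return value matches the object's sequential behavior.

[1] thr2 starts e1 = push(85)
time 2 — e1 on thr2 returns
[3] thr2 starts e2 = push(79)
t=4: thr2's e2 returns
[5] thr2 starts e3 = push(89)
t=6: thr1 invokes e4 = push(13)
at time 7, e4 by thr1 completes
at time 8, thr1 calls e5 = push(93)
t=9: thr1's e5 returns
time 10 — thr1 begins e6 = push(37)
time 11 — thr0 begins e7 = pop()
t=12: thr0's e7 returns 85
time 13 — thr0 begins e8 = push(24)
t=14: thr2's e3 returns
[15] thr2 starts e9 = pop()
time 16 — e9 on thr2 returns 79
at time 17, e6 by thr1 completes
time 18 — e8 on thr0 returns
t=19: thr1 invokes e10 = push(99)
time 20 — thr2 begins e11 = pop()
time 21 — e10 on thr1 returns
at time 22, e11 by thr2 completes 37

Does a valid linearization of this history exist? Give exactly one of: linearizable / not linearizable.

already the first 12 events (up to e7's response at time 12) admit no linearization; the first 11 still do
a single order respects real time; the 5 completed LIFO stack operations fail replay along it
including or dropping the 2 pending operations (e3, e6) in any combination fails
sample order e1, e2, e4, e5, e7 (pending dropped) stalls at step 5 — e7 pop() → 85 has no legal effect

not linearizable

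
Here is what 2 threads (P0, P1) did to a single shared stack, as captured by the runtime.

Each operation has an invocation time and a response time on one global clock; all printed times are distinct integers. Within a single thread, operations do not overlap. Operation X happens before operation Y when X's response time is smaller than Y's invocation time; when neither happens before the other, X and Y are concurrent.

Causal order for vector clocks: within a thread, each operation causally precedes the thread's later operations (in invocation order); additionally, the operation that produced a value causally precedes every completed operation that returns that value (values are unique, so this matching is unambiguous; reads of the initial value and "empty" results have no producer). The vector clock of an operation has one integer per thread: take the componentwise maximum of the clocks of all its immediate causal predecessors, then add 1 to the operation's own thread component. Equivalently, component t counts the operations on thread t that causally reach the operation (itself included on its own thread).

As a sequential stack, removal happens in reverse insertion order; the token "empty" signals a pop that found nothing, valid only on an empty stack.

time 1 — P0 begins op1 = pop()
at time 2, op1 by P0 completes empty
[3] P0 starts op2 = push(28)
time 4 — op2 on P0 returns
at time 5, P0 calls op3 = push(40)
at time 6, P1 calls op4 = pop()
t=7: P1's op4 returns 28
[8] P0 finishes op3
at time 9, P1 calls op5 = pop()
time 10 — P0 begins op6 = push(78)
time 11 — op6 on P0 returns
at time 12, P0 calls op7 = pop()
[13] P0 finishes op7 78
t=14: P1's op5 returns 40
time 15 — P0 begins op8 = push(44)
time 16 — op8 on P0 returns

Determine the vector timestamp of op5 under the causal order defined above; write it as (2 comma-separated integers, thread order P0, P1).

(3, 2)

no predecessors for op1 (invoked 1): P0 increments from zero → (1, 0)
VC(op2, invoked at 3): max of VC(op1)=(1, 0), then +1 on thread P0 → (2, 0)
VC(op4, invoked at 6): max of VC(op2)=(2, 0), then +1 on thread P1 → (2, 1)
VC(op3, invoked at 5): max of VC(op2)=(2, 0), then +1 on thread P0 → (3, 0)
VC(op6, invoked at 10): max of VC(op3)=(3, 0), then +1 on thread P0 → (4, 0)
VC(op5, invoked at 9): max of VC(op3)=(3, 0), VC(op4)=(2, 1), then +1 on thread P1 → (3, 2)
VC(op7, invoked at 12): max of VC(op6)=(4, 0), then +1 on thread P0 → (5, 0)
VC(op8, invoked at 15): max of VC(op7)=(5, 0), then +1 on thread P0 → (6, 0)
target: VC(op5) = (3, 2)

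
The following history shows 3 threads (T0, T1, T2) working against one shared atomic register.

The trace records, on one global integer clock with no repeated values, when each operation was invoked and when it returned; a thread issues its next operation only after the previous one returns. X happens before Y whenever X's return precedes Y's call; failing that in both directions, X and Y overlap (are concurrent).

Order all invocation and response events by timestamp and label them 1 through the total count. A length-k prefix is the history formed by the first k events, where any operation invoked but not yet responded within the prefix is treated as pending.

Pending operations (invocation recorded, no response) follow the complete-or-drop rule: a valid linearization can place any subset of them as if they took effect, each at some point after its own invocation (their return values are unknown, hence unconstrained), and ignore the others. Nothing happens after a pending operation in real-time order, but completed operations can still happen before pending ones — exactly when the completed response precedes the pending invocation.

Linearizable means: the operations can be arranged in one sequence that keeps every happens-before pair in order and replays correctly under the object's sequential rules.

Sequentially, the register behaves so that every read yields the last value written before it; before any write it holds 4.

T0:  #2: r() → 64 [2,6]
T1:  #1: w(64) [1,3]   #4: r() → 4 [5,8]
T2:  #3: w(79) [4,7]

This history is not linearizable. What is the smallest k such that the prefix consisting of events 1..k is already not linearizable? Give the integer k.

8

events 1..7 are linearizable, e.g. via #1, #2, #3:
step 1: #1 w(64) — value 64
step 2: #2 r() → 64 — value 64
step 3: #3 w(79) — value 79
at event 8 (#4's time-8 response) nothing linearizes any more
e.g. #1, #2, #3, #4: illegal at step 4, since #4 r() → 4 cannot apply there
e.g. #1, #2, #4, #3: illegal at step 3, since #4 r() → 4 cannot apply there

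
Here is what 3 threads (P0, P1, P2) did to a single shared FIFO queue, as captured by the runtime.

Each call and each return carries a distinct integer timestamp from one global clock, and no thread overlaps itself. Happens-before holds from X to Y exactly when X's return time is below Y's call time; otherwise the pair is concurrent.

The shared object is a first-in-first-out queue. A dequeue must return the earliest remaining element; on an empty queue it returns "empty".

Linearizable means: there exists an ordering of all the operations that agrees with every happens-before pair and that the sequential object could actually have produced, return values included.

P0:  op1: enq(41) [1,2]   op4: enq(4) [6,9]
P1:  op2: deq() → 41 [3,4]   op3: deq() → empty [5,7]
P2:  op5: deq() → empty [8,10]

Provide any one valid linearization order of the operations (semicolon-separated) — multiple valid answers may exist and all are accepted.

1. op1 enq(41), leaving queue <41>
2. op2 deq() → 41, leaving queue <>
3. op3 deq() → empty, leaving queue <>
4. op5 deq() → empty, leaving queue <>
5. op4 enq(4), leaving queue <4>

op1; op2; op3; op5; op4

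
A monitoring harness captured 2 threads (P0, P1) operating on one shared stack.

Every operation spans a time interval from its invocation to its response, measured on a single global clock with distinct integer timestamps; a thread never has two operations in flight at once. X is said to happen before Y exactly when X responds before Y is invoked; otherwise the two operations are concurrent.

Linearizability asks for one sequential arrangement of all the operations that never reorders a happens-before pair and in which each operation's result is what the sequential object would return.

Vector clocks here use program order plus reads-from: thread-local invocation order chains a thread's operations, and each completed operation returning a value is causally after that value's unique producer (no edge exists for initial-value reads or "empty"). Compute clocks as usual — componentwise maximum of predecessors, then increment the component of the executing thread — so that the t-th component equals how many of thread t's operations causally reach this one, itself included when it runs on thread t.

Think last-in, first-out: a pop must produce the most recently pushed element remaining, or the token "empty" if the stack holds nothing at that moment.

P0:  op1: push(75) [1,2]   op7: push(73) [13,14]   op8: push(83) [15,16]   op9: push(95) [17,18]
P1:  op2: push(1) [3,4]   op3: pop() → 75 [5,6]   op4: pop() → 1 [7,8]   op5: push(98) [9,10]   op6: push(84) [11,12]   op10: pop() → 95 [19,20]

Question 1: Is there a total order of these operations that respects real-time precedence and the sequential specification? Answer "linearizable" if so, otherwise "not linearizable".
the violation lands at event 6, op3's response at time 6: events 1..5 linearize, events 1..6 do not
a single order respects real time; the 3 completed stack operations fail replay along it
one such order, op1, op2, op3, breaks at step 3 where op3 pop() → 75 is illegal

not linearizable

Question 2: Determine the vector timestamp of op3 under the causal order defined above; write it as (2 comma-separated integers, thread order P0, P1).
Answer: (1, 2)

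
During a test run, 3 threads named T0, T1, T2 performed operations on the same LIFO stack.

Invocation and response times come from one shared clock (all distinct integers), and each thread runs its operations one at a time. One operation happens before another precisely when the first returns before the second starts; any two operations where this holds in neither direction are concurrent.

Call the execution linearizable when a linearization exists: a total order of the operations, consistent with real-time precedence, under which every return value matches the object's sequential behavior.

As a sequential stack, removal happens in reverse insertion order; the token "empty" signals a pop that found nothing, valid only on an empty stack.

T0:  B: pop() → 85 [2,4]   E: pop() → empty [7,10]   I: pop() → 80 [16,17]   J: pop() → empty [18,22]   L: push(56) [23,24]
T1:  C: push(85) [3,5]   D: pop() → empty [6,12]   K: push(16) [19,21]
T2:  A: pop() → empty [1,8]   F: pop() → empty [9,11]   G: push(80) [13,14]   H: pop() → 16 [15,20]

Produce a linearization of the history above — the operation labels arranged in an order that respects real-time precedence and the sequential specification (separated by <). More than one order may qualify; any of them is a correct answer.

A < C < B < D < E < F < G < I < J < K < H < L

1. A pop() → empty, leaving stack <>
2. C push(85), leaving stack <85>
3. B pop() → 85, leaving stack <>
4. D pop() → empty, leaving stack <>
5. E pop() → empty, leaving stack <>
6. F pop() → empty, leaving stack <>
7. G push(80), leaving stack <80>
8. I pop() → 80, leaving stack <>
9. J pop() → empty, leaving stack <>
10. K push(16), leaving stack <16>
11. H pop() → 16, leaving stack <>
12. L push(56), leaving stack <56>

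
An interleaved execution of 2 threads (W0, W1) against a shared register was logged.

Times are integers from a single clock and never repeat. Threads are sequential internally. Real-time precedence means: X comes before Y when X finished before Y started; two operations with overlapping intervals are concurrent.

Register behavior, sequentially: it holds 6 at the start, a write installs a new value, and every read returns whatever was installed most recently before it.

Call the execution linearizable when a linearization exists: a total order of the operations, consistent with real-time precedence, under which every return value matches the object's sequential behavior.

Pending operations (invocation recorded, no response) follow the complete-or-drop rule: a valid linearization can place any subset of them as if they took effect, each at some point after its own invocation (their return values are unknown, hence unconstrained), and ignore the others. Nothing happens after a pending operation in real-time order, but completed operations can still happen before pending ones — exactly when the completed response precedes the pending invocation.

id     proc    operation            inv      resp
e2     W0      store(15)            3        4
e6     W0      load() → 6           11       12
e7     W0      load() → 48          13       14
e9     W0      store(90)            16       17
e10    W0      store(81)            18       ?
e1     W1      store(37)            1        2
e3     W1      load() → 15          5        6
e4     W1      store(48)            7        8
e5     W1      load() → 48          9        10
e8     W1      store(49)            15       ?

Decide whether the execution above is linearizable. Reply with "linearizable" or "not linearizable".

not linearizable

already the first 12 events (up to e6's response at time 12) admit no linearization; the first 11 still do
the sole real-time-consistent order of 6 completed operations fails the register replay
sample order e1, e2, e3, e4, e5, e6 stalls at step 6 — e6 load() → 6 has no legal effect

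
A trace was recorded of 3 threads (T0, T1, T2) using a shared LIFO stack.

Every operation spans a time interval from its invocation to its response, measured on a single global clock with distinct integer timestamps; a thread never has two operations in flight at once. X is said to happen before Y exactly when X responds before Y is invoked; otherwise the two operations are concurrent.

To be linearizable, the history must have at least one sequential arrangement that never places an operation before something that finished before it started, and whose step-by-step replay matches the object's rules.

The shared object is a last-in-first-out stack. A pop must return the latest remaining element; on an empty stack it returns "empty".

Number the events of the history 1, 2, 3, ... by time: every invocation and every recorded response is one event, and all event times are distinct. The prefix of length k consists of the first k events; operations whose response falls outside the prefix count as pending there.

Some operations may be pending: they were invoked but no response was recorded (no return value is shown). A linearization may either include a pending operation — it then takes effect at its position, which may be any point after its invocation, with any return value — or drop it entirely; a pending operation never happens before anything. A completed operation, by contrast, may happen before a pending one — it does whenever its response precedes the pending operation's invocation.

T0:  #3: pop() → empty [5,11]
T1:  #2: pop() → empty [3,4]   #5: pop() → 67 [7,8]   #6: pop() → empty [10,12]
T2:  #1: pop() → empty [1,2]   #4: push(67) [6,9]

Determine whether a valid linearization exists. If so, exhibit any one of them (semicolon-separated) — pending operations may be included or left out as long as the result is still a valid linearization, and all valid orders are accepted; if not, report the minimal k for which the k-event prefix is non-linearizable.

after step 1 (#1 pop() → empty): stack <>
after step 2 (#2 pop() → empty): stack <>
after step 3 (#3 pop() → empty): stack <>
after step 4 (#4 push(67)): stack <67>
after step 5 (#5 pop() → 67): stack <>
after step 6 (#6 pop() → empty): stack <>

linearizable — witness: #1; #2; #3; #4; #5; #6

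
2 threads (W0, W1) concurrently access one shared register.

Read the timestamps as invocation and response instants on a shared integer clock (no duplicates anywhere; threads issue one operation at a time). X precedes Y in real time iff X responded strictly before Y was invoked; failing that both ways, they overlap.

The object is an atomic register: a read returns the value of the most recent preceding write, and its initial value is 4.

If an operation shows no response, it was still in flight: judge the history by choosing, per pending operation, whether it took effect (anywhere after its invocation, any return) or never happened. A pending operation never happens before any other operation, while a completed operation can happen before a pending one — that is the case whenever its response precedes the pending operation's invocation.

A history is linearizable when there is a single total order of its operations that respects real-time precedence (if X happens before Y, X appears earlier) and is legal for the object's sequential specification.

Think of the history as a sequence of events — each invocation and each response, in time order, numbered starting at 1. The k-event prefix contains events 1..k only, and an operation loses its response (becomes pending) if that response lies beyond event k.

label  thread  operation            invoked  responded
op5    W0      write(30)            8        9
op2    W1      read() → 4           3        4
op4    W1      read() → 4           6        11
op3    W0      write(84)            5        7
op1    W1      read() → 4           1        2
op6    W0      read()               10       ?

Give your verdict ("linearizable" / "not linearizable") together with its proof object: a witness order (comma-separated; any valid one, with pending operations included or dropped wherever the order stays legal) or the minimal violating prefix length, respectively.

linearizable — witness: op1, op2, op4, op3, op5

after step 1 (op1 read() → 4): value 4
after step 2 (op2 read() → 4): value 4
after step 3 (op4 read() → 4): value 4
after step 4 (op3 write(84)): value 84
after step 5 (op5 write(30)): value 30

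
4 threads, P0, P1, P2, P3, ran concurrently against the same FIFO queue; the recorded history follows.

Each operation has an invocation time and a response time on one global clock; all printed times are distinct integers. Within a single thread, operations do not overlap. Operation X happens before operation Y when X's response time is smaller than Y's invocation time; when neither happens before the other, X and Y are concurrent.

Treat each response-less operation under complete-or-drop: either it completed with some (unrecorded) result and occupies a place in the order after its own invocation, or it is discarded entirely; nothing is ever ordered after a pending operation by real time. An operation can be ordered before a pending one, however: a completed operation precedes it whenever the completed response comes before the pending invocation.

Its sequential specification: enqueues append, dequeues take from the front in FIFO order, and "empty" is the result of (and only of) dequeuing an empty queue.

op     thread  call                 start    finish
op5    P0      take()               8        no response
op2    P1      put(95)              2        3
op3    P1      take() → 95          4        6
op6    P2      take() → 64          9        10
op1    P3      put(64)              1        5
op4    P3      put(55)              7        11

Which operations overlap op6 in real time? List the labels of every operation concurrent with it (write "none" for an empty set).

op6 runs from 9 to 10; window-overlapping ops are concurrent
op1 [1,5]: before
op2 [2,3]: before
op3 [4,6]: before
op4 [7,11]: concurrent
op5 [8,…): concurrent

op4, op5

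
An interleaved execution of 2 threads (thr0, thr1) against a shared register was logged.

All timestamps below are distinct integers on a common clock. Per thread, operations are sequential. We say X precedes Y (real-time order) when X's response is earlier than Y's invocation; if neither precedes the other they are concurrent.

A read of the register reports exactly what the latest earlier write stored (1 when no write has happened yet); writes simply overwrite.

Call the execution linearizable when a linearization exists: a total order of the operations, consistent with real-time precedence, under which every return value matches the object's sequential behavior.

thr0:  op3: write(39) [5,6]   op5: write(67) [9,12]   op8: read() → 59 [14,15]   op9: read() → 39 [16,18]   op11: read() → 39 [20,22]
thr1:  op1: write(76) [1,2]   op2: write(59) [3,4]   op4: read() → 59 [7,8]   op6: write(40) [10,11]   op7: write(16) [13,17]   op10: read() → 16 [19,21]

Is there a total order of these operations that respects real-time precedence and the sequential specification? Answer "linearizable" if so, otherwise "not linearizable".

not linearizable

events 1..7 are fine; event 8 — the response of op4 at time 8 — makes the prefix non-linearizable
exhaustive check: the 4 completed register ops admit one real-time order; illegal
e.g. op1, op2, op3, op4: illegal at step 4, since op4 read() → 59 cannot apply there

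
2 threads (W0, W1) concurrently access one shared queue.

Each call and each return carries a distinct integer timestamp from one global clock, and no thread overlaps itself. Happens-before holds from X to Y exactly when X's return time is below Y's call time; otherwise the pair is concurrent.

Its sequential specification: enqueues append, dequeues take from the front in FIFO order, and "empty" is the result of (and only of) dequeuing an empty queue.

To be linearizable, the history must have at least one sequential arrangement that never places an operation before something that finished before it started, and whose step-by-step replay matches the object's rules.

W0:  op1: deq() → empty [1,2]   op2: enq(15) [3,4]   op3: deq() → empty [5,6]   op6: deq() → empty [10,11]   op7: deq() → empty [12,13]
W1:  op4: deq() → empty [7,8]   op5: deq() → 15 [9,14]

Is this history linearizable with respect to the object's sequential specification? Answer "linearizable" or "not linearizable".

not linearizable

events 1..5 are fine; event 6 — the response of op3 at time 6 — makes the prefix non-linearizable
a single order respects real time; the 3 completed queue operations fail replay along it
for example op1, op2, op3 fails at step 3: op3 deq() → empty is not legal there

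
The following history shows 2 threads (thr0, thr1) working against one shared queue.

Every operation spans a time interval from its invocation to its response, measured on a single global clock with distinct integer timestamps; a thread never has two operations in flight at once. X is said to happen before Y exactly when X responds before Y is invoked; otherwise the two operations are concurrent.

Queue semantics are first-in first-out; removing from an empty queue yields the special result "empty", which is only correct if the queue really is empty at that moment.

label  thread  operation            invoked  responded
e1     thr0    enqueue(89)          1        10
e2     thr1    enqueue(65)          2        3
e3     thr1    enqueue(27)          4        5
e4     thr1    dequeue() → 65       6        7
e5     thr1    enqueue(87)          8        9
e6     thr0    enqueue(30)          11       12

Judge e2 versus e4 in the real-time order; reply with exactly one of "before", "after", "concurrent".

e2 spans [2,3], e4 spans [6,7]
resp(e2)=3 < inv(e4)=6

before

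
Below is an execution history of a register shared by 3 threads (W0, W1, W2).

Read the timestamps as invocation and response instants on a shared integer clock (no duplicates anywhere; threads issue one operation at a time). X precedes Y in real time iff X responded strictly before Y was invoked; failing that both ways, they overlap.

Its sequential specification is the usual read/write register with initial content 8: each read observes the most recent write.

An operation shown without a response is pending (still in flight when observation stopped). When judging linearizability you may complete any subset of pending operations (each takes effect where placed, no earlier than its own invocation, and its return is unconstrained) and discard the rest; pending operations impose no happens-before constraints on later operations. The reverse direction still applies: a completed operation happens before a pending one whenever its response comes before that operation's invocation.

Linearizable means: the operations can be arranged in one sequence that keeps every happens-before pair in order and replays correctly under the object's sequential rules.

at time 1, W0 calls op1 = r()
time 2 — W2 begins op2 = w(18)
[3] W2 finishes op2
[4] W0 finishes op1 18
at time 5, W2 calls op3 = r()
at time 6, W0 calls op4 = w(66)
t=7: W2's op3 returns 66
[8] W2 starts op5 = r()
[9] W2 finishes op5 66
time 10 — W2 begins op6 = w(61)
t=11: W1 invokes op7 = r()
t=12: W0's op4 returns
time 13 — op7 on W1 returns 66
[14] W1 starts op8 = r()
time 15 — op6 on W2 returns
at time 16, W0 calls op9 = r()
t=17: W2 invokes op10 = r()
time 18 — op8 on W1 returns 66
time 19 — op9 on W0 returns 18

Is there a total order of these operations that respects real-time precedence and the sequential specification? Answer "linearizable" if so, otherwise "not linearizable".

cut after 18 events: linearizable; cut after 19 events (op9 responds, time 19): not linearizable
the 9 completed operations admit 48 real-time orders; each fails the register replay
no completion choice of the 1 pending operation (op10) rescues it — every subset was tried
one such order, op1, op2, op3, op4, op5, op6, op7, op8, op9 (pending dropped), breaks at step 1 where op1 r() → 18 is illegal
one such order, op1, op2, op3, op4, op5, op6, op7, op9, op8 (pending dropped), breaks at step 1 where op1 r() → 18 is illegal

not linearizable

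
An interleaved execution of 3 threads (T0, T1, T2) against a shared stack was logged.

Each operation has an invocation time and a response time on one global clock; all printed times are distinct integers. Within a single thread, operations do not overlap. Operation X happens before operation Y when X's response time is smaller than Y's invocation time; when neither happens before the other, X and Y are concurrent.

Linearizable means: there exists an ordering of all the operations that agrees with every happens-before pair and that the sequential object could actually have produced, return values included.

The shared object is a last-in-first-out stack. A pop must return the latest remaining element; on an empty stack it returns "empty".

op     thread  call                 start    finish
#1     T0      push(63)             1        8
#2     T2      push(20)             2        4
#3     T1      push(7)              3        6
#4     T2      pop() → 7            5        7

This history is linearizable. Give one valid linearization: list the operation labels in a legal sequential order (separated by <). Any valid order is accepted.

#1 < #2 < #3 < #4

step 1: #1 push(63) — stack <63>
step 2: #2 push(20) — stack <63,20>
step 3: #3 push(7) — stack <63,20,7>
step 4: #4 pop() → 7 — stack <63,20>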